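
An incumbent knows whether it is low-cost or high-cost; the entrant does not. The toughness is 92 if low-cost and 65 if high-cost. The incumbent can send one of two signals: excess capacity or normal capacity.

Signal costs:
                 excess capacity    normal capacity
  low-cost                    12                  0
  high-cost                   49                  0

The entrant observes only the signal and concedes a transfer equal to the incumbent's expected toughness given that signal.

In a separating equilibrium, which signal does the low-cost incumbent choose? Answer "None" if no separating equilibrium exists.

Try low-cost → excess capacity, high-cost → normal capacity:
  Under separation the entrant infers type exactly: excess capacity → low-cost (pays 92), normal capacity → high-cost (pays 65).
  Low-cost: excess capacity gives 92 − 12 = 80; normal capacity gives 65 − 0 = 65. No deviation. ✓
  High-cost: normal capacity gives 65 − 0 = 65; excess capacity gives 92 − 49 = 43. No deviation. ✓
Both hold — the low-cost type sends excess capacity.

excess capacity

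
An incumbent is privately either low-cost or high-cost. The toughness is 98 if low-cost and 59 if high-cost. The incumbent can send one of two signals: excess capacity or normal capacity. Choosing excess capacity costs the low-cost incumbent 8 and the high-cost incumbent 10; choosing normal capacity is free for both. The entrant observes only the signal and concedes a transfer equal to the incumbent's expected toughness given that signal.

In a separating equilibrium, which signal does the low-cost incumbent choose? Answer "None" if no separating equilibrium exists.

None

Try low-cost → excess capacity, high-cost → normal capacity:
  Under separation the entrant infers type exactly: excess capacity → low-cost (pays 98), normal capacity → high-cost (pays 59).
  Low-cost: excess capacity gives 98 − 8 = 90; normal capacity gives 59 − 0 = 59. No deviation. ✓
  High-cost: normal capacity gives 59 − 0 = 59; excess capacity gives 98 − 10 = 88. Would deviate. ✗
Try low-cost → normal capacity, high-cost → excess capacity:
  Under separation the entrant infers type exactly: normal capacity → low-cost (pays 98), excess capacity → high-cost (pays 59).
  Low-cost: normal capacity gives 98 − 0 = 98; excess capacity gives 59 − 8 = 51. No deviation. ✓
  High-cost: excess capacity gives 59 − 10 = 49; normal capacity gives 98 − 0 = 98. Would deviate. ✗
Neither assignment is incentive-compatible.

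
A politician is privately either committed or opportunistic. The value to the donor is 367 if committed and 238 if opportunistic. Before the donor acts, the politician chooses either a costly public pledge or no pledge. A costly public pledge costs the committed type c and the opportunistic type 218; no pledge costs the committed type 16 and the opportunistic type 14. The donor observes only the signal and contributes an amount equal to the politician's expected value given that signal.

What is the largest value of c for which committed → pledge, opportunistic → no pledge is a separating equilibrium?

145

Under separation: pledge → committed (pays 367); no pledge → opportunistic (pays 238).
Opportunistic: 238 − 14 = 224 ≥ 367 − 218 = 149. Holds regardless of c. ✓
Committed: 367 − c ≥ 238 − 16, so c ≤ 367 − 222 = 145.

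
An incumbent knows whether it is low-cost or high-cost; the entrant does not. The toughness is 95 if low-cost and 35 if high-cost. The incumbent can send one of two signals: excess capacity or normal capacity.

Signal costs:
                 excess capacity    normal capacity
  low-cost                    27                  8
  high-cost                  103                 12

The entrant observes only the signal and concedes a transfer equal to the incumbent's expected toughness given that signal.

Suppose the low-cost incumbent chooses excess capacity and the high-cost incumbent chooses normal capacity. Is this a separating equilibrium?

If types separate, excess capacity earns payment 95 and normal capacity earns 35.
Low-cost: excess capacity gives 95 − 27 = 68; normal capacity gives 35 − 8 = 27. No deviation. ✓
High-cost: normal capacity gives 35 − 12 = 23; excess capacity gives 95 − 103 = -8. No deviation. ✓
Neither type gains from mimicking the other.

Yes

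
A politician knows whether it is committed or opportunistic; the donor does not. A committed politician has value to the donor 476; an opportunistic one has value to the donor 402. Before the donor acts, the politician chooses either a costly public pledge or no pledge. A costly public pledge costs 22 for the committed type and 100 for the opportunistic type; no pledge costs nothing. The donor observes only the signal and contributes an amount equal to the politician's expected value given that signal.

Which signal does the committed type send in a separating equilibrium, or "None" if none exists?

Try committed → pledge, opportunistic → no pledge:
  If types separate, pledge earns payment 476 and no pledge earns 402.
  Committed: pledge gives 476 − 22 = 454; no pledge gives 402 − 0 = 402. No deviation. ✓
  Opportunistic: no pledge gives 402 − 0 = 402; pledge gives 476 − 100 = 376. No deviation. ✓
Both hold — the committed type sends pledge.

pledge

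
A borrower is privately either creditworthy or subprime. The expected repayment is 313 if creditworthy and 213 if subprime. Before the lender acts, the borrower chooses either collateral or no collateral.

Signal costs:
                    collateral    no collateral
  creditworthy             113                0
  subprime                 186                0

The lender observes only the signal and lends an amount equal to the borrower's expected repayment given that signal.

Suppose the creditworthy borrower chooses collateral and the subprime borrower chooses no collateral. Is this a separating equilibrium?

Under separation the lender infers type exactly: collateral → creditworthy (pays 313), no collateral → subprime (pays 213).
Creditworthy: collateral gives 313 − 113 = 200; no collateral gives 213 − 0 = 213. Would deviate. ✗
Subprime: no collateral gives 213 − 0 = 213; collateral gives 313 − 186 = 127. No deviation. ✓

No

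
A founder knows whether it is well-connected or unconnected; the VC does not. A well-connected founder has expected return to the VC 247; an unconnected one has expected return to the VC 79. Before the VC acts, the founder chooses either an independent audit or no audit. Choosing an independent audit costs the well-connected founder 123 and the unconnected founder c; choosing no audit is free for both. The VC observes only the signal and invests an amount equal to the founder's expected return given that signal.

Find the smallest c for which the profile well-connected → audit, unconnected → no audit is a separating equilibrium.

Under separation: audit → well-connected (pays 247); no audit → unconnected (pays 79).
Well-connected: 247 − 123 = 124 ≥ 79 − 0 = 79. Holds regardless of c. ✓
Unconnected: 79 − 0 ≥ 247 − c, so c ≥ 247 − 79 = 168.

168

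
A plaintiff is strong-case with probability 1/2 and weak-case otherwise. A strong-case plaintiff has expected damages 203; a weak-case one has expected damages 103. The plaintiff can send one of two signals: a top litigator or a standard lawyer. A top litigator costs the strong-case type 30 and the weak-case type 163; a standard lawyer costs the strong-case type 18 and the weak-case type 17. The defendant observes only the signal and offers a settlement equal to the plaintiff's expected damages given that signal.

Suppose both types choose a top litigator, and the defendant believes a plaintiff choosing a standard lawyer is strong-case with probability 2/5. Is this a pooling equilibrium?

On the equilibrium path (top litigator) the defendant holds the prior 1/2 and pays 1/2·203 + 1/2·103 = 153. Off-path (standard lawyer) belief 2/5 gives 2/5·203 + 3/5·103 = 143.
Strong-case: top litigator gives 153 − 30 = 123; standard lawyer gives 143 − 18 = 125. Deviates. ✗
Weak-case: top litigator gives 153 − 163 = -10; standard lawyer gives 143 − 17 = 126. Deviates. ✗

No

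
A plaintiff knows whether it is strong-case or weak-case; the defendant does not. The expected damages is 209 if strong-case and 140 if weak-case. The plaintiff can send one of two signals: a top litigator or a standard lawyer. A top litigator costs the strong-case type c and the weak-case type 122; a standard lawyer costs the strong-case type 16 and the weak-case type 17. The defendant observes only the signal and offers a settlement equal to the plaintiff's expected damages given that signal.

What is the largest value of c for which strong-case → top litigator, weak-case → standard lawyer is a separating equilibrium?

Under separation: top litigator → strong-case (pays 209); standard lawyer → weak-case (pays 140).
Weak-case: 140 − 17 = 123 ≥ 209 − 122 = 87. Holds regardless of c. ✓
Strong-case: 209 − c ≥ 140 − 16, so c ≤ 209 − 124 = 85.

85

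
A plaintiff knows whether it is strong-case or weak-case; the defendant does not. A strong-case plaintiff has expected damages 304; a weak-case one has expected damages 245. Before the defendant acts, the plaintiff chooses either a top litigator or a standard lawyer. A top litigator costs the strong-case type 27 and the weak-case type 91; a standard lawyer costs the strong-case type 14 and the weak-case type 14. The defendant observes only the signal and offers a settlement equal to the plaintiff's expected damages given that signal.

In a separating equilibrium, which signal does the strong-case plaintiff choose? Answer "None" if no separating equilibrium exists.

Try strong-case → top litigator, weak-case → standard lawyer:
  If types separate, top litigator earns payment 304 and standard lawyer earns 245.
  Strong-case: top litigator gives 304 − 27 = 277; standard lawyer gives 245 − 14 = 231. No deviation. ✓
  Weak-case: standard lawyer gives 245 − 14 = 231; top litigator gives 304 − 91 = 213. No deviation. ✓
Both hold — the strong-case type sends top litigator.

top litigator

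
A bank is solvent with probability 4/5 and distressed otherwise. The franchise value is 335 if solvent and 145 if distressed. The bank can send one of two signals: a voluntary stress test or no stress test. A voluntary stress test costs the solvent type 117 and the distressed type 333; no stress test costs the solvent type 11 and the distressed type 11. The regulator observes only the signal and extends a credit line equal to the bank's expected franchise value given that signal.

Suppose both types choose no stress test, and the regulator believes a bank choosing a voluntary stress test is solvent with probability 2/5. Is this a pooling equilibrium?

At the pooled signal (no stress test) the regulator holds the prior 4/5 and pays 4/5·335 + 1/5·145 = 297. Off-path (stress test) belief 2/5 gives 2/5·335 + 3/5·145 = 221.
Solvent: no stress test gives 297 − 11 = 286; stress test gives 221 − 117 = 104. Stays. ✓
Distressed: no stress test gives 297 − 11 = 286; stress test gives 221 − 333 = -112. Stays. ✓

Yes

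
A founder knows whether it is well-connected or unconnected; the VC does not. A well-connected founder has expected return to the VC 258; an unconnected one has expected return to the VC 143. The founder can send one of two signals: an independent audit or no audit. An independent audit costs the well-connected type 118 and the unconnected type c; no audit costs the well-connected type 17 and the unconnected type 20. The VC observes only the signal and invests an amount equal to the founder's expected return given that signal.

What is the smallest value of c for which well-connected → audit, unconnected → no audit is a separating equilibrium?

135

Under separation: audit → well-connected (pays 258); no audit → unconnected (pays 143).
Well-connected: 258 − 118 = 140 ≥ 143 − 17 = 126. Holds regardless of c. ✓
Unconnected: 143 − 20 ≥ 258 − c, so c ≥ 258 − 123 = 135.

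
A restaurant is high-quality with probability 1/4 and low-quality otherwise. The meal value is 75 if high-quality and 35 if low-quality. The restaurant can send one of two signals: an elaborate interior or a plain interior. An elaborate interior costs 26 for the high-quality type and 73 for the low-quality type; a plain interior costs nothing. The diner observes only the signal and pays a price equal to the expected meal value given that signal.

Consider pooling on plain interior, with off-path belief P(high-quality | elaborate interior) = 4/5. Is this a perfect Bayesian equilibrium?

At the pooled signal (plain interior) the diner holds the prior 1/4 and pays 1/4·75 + 3/4·35 = 45. Off-path (elaborate interior) belief 4/5 gives 4/5·75 + 1/5·35 = 67.
High-quality: plain interior gives 45 − 0 = 45; elaborate interior gives 67 − 26 = 41. Stays. ✓
Low-quality: plain interior gives 45 − 0 = 45; elaborate interior gives 67 − 73 = -6. Stays. ✓

Yes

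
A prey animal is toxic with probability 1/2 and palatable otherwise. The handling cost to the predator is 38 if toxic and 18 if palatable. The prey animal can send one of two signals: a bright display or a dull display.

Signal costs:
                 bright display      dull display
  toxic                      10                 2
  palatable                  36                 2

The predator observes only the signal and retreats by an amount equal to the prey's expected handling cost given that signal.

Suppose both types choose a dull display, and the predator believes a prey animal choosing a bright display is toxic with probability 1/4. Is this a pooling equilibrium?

On the equilibrium path (dull display) the predator holds the prior 1/2 and pays 1/2·38 + 1/2·18 = 28. Off-path (bright display) belief 1/4 gives 1/4·38 + 3/4·18 = 23.
Toxic: dull display gives 28 − 2 = 26; bright display gives 23 − 10 = 13. Stays. ✓
Palatable: dull display gives 28 − 2 = 26; bright display gives 23 − 36 = -13. Stays. ✓
Beliefs are Bayes-consistent on-path and both types best-respond.

Yes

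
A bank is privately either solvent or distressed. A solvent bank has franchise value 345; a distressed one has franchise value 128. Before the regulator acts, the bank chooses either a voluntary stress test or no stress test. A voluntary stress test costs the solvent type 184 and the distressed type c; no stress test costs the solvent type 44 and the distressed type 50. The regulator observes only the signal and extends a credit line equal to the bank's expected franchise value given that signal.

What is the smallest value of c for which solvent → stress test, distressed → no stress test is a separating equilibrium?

267

Under separation: stress test → solvent (pays 345); no stress test → distressed (pays 128).
Solvent: 345 − 184 = 161 ≥ 128 − 44 = 84. Holds regardless of c. ✓
Distressed: 128 − 50 ≥ 345 − c, so c ≥ 345 − 78 = 267.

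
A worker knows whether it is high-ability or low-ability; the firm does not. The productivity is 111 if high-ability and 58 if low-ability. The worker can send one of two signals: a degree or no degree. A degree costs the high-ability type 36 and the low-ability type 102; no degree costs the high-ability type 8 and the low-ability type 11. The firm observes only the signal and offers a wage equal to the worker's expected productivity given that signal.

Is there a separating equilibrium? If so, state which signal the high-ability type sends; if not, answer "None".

degree

Try high-ability → degree, low-ability → no degree:
  Under separation the firm infers type exactly: degree → high-ability (pays 111), no degree → low-ability (pays 58).
  High-ability: degree gives 111 − 36 = 75; no degree gives 58 − 8 = 50. No deviation. ✓
  Low-ability: no degree gives 58 − 11 = 47; degree gives 111 − 102 = 9. No deviation. ✓
Both hold — the high-ability type sends degree.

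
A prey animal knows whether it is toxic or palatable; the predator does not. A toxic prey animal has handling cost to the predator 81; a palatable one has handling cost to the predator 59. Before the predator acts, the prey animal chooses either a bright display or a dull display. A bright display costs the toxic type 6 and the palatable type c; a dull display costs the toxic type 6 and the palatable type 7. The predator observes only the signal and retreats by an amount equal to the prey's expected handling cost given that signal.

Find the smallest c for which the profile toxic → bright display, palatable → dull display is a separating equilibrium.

29

Under separation: bright display → toxic (pays 81); dull display → palatable (pays 59).
Toxic: 81 − 6 = 75 ≥ 59 − 6 = 53. Holds regardless of c. ✓
Palatable: 59 − 7 ≥ 81 − c, so c ≥ 81 − 52 = 29.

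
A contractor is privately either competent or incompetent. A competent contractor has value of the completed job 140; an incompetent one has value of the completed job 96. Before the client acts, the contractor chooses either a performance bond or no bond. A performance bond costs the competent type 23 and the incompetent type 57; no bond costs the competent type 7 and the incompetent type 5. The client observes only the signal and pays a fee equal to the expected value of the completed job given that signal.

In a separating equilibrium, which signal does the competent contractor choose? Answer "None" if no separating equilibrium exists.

Try competent → bond, incompetent → no bond:
  Under separation the client infers type exactly: bond → competent (pays 140), no bond → incompetent (pays 96).
  Competent: bond gives 140 − 23 = 117; no bond gives 96 − 7 = 89. No deviation. ✓
  Incompetent: no bond gives 96 − 5 = 91; bond gives 140 − 57 = 83. No deviation. ✓
Both hold — the competent type sends bond.

bond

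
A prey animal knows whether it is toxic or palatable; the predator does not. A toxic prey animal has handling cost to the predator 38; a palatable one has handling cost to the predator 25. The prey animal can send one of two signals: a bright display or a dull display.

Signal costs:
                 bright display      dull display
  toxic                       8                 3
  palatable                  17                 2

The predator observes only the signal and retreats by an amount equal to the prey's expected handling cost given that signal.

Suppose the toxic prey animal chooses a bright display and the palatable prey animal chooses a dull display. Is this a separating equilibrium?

If types separate, bright display earns payment 38 and dull display earns 25.
Toxic: bright display gives 38 − 8 = 30; dull display gives 25 − 3 = 22. No deviation. ✓
Palatable: dull display gives 25 − 2 = 23; bright display gives 38 − 17 = 21. No deviation. ✓
Neither type gains from mimicking the other.

Yes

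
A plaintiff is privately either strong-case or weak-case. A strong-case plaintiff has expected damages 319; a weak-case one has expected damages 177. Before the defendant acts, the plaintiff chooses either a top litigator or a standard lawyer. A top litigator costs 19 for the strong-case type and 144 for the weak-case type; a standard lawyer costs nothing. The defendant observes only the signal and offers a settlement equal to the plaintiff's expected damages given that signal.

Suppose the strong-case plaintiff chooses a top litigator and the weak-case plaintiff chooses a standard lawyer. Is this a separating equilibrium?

Yes

Under separation the defendant infers type exactly: top litigator → strong-case (pays 319), standard lawyer → weak-case (pays 177).
Strong-case: top litigator gives 319 − 19 = 300; standard lawyer gives 177 − 0 = 177. No deviation. ✓
Weak-case: standard lawyer gives 177 − 0 = 177; top litigator gives 319 − 144 = 175. No deviation. ✓
Neither type gains from mimicking the other.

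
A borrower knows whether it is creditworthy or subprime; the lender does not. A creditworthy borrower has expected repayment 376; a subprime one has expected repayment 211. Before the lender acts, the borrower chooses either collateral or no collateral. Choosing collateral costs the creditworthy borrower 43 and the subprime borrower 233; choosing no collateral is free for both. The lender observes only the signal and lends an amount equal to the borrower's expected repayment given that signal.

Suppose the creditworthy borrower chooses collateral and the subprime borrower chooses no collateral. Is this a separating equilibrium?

Yes

If types separate, collateral earns payment 376 and no collateral earns 211.
Creditworthy: collateral gives 376 − 43 = 333; no collateral gives 211 − 0 = 211. No deviation. ✓
Subprime: no collateral gives 211 − 0 = 211; collateral gives 376 − 233 = 143. No deviation. ✓
Neither type gains from mimicking the other.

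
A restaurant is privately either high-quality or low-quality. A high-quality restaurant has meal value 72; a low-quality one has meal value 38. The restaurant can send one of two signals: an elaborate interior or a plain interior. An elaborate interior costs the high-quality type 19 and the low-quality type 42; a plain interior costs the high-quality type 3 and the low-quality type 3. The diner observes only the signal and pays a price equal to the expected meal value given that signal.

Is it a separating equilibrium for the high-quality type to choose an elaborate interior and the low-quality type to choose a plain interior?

Yes

Under separation the diner infers type exactly: elaborate interior → high-quality (pays 72), plain interior → low-quality (pays 38).
High-quality: elaborate interior gives 72 − 19 = 53; plain interior gives 38 − 3 = 35. No deviation. ✓
Low-quality: plain interior gives 38 − 3 = 35; elaborate interior gives 72 − 42 = 30. No deviation. ✓
Both incentive constraints hold.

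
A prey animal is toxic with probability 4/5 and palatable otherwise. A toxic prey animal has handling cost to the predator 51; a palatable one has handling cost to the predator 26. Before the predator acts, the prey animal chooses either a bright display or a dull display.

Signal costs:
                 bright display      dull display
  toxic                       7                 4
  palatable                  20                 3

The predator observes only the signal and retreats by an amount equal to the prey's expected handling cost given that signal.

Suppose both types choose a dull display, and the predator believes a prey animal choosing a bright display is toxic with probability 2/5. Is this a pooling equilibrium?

Yes

At the pooled signal (dull display) the predator holds the prior 4/5 and pays 4/5·51 + 1/5·26 = 46. Off-path (bright display) belief 2/5 gives 2/5·51 + 3/5·26 = 36.
Toxic: dull display gives 46 − 4 = 42; bright display gives 36 − 7 = 29. Stays. ✓
Palatable: dull display gives 46 − 3 = 43; bright display gives 36 − 20 = 16. Stays. ✓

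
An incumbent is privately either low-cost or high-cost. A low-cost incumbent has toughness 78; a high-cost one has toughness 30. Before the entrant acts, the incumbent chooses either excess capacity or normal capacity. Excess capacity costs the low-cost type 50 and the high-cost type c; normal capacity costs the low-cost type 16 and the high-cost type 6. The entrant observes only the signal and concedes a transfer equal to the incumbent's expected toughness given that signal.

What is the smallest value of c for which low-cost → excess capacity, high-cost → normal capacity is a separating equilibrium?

54

Under separation: excess capacity → low-cost (pays 78); normal capacity → high-cost (pays 30).
Low-cost: 78 − 50 = 28 ≥ 30 − 16 = 14. Holds regardless of c. ✓
High-cost: 30 − 6 ≥ 78 − c, so c ≥ 78 − 24 = 54.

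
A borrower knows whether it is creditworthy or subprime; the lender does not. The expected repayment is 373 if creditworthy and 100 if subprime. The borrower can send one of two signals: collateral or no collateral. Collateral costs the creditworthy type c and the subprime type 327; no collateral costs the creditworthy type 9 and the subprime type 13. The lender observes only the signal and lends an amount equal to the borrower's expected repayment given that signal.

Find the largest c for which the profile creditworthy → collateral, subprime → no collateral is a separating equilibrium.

282

Under separation: collateral → creditworthy (pays 373); no collateral → subprime (pays 100).
Subprime: 100 − 13 = 87 ≥ 373 − 327 = 46. Holds regardless of c. ✓
Creditworthy: 373 − c ≥ 100 − 9, so c ≤ 373 − 91 = 282.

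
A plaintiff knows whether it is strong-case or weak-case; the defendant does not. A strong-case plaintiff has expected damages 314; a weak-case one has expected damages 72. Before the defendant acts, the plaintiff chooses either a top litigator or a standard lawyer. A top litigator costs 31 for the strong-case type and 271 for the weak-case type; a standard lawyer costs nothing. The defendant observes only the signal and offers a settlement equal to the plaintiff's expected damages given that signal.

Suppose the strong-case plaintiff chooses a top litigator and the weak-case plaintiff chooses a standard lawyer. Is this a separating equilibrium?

Yes

Under separation the defendant infers type exactly: top litigator → strong-case (pays 314), standard lawyer → weak-case (pays 72).
Strong-case: top litigator gives 314 − 31 = 283; standard lawyer gives 72 − 0 = 72. No deviation. ✓
Weak-case: standard lawyer gives 72 − 0 = 72; top litigator gives 314 − 271 = 43. No deviation. ✓
Neither type gains from mimicking the other.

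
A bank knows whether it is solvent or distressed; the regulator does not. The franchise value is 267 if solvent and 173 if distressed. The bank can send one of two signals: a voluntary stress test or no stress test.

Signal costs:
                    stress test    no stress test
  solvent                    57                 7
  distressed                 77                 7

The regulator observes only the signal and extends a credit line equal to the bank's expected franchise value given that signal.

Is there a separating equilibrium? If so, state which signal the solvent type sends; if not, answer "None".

None

Try solvent → stress test, distressed → no stress test:
  If types separate, stress test earns payment 267 and no stress test earns 173.
  Solvent: stress test gives 267 − 57 = 210; no stress test gives 173 − 7 = 166. No deviation. ✓
  Distressed: no stress test gives 173 − 7 = 166; stress test gives 267 − 77 = 190. Would deviate. ✗
Try solvent → no stress test, distressed → stress test:
  If types separate, no stress test earns payment 267 and stress test earns 173.
  Solvent: no stress test gives 267 − 7 = 260; stress test gives 173 − 57 = 116. No deviation. ✓
  Distressed: stress test gives 173 − 77 = 96; no stress test gives 267 − 7 = 260. Would deviate. ✗
Neither assignment is incentive-compatible.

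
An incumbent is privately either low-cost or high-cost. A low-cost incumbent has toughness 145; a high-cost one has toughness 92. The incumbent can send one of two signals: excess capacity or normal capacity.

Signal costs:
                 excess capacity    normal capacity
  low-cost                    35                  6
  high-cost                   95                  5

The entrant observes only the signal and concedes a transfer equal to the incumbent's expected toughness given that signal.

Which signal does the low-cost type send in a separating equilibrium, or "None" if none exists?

Try low-cost → excess capacity, high-cost → normal capacity:
  Under separation the entrant infers type exactly: excess capacity → low-cost (pays 145), normal capacity → high-cost (pays 92).
  Low-cost: excess capacity gives 145 − 35 = 110; normal capacity gives 92 − 6 = 86. No deviation. ✓
  High-cost: normal capacity gives 92 − 5 = 87; excess capacity gives 145 − 95 = 50. No deviation. ✓
Both hold — the low-cost type sends excess capacity.

excess capacity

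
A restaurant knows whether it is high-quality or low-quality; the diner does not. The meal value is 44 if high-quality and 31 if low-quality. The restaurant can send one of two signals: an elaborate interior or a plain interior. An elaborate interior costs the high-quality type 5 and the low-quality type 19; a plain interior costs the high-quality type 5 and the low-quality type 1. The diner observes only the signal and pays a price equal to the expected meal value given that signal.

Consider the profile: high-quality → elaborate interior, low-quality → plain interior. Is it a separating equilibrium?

Yes

If types separate, elaborate interior earns payment 44 and plain interior earns 31.
High-quality: elaborate interior gives 44 − 5 = 39; plain interior gives 31 − 5 = 26. No deviation. ✓
Low-quality: plain interior gives 31 − 1 = 30; elaborate interior gives 44 − 19 = 25. No deviation. ✓
Both incentive constraints hold.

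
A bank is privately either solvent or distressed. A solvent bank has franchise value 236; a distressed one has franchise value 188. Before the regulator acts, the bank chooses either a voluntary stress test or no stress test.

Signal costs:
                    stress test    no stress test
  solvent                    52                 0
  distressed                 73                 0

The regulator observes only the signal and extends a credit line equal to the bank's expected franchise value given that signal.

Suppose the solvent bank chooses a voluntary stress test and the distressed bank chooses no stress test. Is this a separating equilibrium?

If types separate, stress test earns payment 236 and no stress test earns 188.
Solvent: stress test gives 236 − 52 = 184; no stress test gives 188 − 0 = 188. Would deviate. ✗
Distressed: no stress test gives 188 − 0 = 188; stress test gives 236 − 73 = 163. No deviation. ✓

No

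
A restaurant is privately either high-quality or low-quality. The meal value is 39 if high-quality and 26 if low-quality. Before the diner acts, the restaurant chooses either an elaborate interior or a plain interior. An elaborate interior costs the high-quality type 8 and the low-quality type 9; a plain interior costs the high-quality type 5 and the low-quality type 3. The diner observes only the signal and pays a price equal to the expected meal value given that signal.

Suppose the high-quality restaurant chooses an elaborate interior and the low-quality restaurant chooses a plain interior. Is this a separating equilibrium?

If types separate, elaborate interior earns payment 39 and plain interior earns 26.
High-quality: elaborate interior gives 39 − 8 = 31; plain interior gives 26 − 5 = 21. No deviation. ✓
Low-quality: plain interior gives 26 − 3 = 23; elaborate interior gives 39 − 9 = 30. Would deviate. ✗

No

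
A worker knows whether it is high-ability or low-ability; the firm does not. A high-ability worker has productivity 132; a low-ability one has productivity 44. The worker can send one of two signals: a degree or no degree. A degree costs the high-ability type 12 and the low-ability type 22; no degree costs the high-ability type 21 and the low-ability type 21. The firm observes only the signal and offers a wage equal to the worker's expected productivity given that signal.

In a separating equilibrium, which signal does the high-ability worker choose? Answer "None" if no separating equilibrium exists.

Try high-ability → degree, low-ability → no degree:
  Under separation the firm infers type exactly: degree → high-ability (pays 132), no degree → low-ability (pays 44).
  High-ability: degree gives 132 − 12 = 120; no degree gives 44 − 21 = 23. No deviation. ✓
  Low-ability: no degree gives 44 − 21 = 23; degree gives 132 − 22 = 110. Would deviate. ✗
Try high-ability → no degree, low-ability → degree:
  Under separation the firm infers type exactly: no degree → high-ability (pays 132), degree → low-ability (pays 44).
  High-ability: no degree gives 132 − 21 = 111; degree gives 44 − 12 = 32. No deviation. ✓
  Low-ability: degree gives 44 − 22 = 22; no degree gives 132 − 21 = 111. Would deviate. ✗
Neither assignment is incentive-compatible.

None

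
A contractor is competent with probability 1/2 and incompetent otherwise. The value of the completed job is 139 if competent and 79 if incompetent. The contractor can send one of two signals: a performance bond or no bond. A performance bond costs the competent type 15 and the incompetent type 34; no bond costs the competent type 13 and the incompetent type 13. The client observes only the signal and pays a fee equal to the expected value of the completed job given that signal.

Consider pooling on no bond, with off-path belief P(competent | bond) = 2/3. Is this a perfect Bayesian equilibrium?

No

At the pooled signal (no bond) the client holds the prior 1/2 and pays 1/2·139 + 1/2·79 = 109. Off-path (bond) belief 2/3 gives 2/3·139 + 1/3·79 = 119.
Competent: no bond gives 109 − 13 = 96; bond gives 119 − 15 = 104. Deviates. ✗
Incompetent: no bond gives 109 − 13 = 96; bond gives 119 − 34 = 85. Stays. ✓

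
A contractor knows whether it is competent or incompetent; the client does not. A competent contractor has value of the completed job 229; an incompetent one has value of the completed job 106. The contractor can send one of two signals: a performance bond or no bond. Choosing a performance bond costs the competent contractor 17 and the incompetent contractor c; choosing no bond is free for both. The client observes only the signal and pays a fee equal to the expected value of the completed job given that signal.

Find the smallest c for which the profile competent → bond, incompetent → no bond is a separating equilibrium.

Under separation: bond → competent (pays 229); no bond → incompetent (pays 106).
Competent: 229 − 17 = 212 ≥ 106 − 0 = 106. Holds regardless of c. ✓
Incompetent: 106 − 0 ≥ 229 − c, so c ≥ 229 − 106 = 123.

123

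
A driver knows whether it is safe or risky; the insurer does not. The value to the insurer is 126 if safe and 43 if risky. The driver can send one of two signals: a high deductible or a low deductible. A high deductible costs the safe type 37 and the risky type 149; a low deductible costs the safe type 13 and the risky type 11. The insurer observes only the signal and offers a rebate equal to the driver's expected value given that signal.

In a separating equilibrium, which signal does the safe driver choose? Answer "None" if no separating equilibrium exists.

Try safe → high deductible, risky → low deductible:
  If types separate, high deductible earns payment 126 and low deductible earns 43.
  Safe: high deductible gives 126 − 37 = 89; low deductible gives 43 − 13 = 30. No deviation. ✓
  Risky: low deductible gives 43 − 11 = 32; high deductible gives 126 − 149 = -23. No deviation. ✓
Both hold — the safe type sends high deductible.

high deductible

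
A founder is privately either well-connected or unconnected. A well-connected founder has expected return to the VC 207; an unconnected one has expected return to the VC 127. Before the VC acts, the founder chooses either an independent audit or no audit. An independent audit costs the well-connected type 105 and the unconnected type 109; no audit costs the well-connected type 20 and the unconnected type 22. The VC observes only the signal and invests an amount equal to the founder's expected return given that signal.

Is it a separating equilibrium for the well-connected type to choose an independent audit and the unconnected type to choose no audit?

No

If types separate, audit earns payment 207 and no audit earns 127.
Well-connected: audit gives 207 − 105 = 102; no audit gives 127 − 20 = 107. Would deviate. ✗
Unconnected: no audit gives 127 − 22 = 105; audit gives 207 − 109 = 98. No deviation. ✓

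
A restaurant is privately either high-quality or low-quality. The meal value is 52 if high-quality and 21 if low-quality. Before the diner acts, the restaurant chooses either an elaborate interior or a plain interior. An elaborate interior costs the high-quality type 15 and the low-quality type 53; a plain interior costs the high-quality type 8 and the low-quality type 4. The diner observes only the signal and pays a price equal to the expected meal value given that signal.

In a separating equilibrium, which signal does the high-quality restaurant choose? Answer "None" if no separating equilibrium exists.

Try high-quality → elaborate interior, low-quality → plain interior:
  If types separate, elaborate interior earns payment 52 and plain interior earns 21.
  High-quality: elaborate interior gives 52 − 15 = 37; plain interior gives 21 − 8 = 13. No deviation. ✓
  Low-quality: plain interior gives 21 − 4 = 17; elaborate interior gives 52 − 53 = -1. No deviation. ✓
Both hold — the high-quality type sends elaborate interior.

elaborate interior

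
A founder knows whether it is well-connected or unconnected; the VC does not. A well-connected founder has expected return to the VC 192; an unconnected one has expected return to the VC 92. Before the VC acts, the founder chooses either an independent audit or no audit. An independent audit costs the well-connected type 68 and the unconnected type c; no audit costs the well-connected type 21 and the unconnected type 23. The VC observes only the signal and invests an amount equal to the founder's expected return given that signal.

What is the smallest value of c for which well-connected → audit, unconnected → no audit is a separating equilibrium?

Under separation: audit → well-connected (pays 192); no audit → unconnected (pays 92).
Well-connected: 192 − 68 = 124 ≥ 92 − 21 = 71. Holds regardless of c. ✓
Unconnected: 92 − 23 ≥ 192 − c, so c ≥ 192 − 69 = 123.

123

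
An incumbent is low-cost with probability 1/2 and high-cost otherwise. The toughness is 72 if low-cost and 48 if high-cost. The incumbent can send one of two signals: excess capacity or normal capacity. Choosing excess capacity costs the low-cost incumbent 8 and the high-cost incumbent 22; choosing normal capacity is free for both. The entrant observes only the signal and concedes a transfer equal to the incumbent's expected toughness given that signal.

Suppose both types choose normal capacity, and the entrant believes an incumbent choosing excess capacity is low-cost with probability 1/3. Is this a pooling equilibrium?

On the equilibrium path (normal capacity) the entrant holds the prior 1/2 and pays 1/2·72 + 1/2·48 = 60. Off-path (excess capacity) belief 1/3 gives 1/3·72 + 2/3·48 = 56.
Low-cost: normal capacity gives 60 − 0 = 60; excess capacity gives 56 − 8 = 48. Stays. ✓
High-cost: normal capacity gives 60 − 0 = 60; excess capacity gives 56 − 22 = 34. Stays. ✓
Beliefs are Bayes-consistent on-path and both types best-respond.

Yes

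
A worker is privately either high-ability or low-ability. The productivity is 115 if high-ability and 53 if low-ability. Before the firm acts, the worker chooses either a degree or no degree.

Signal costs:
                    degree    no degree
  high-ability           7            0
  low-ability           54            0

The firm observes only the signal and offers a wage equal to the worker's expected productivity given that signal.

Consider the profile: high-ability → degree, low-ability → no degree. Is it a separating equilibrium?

Under separation the firm infers type exactly: degree → high-ability (pays 115), no degree → low-ability (pays 53).
High-ability: degree gives 115 − 7 = 108; no degree gives 53 − 0 = 53. No deviation. ✓
Low-ability: no degree gives 53 − 0 = 53; degree gives 115 − 54 = 61. Would deviate. ✗

No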